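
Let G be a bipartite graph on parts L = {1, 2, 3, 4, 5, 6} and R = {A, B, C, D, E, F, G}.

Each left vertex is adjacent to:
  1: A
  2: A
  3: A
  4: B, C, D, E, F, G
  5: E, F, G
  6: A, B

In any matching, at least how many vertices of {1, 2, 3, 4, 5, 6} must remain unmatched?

For example, pair 1→A, 4→G, 5→E, 6→B.
The set {1, 2, 3} has only 1 neighbour ({A}), so by Hall's theorem at most 4 of the 6 left vertices can be matched.
That matches 4 of the 6, leaving 2 unmatched; no matching can do better.

2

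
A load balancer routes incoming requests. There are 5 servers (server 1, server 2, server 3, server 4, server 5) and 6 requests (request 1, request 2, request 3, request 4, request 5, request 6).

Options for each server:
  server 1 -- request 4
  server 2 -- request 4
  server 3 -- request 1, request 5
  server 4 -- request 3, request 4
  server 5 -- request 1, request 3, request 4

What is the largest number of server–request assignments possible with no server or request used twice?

For example, pair server 1–request 4, server 3–request 5, server 4–request 3, server 5–request 1.
The set {server 1, server 2} has only 1 neighbour ({request 4}), so by Hall's theorem at most 4 of the 5 servers can be matched.

4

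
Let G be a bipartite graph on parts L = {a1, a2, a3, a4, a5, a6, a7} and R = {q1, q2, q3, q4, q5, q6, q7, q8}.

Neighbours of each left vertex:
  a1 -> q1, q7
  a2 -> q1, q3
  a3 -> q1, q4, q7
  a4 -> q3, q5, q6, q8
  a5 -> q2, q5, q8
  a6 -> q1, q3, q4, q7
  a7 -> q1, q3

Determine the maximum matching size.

6

For example, pair a1→q1, a2→q3, a3→q7, a4→q6, a5→q8, a6→q4.
The set {a1, a2, a3, a6, a7} has only 4 neighbours ({q1, q3, q4, q7}), so by Hall's theorem at most 6 of the 7 left vertices can be matched.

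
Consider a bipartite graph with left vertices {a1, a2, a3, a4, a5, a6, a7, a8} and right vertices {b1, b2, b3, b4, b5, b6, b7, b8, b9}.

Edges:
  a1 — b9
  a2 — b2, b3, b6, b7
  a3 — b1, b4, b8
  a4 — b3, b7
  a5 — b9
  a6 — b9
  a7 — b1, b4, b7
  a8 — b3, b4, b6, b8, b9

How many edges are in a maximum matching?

6

A valid assignment of size 6: a1–b9, a2–b6, a3–b4, a4–b3, a7–b7, a8–b8.
The set {a1, a5, a6} has only 1 neighbour ({b9}), so by Hall's theorem at most 6 of the 8 left vertices can be matched.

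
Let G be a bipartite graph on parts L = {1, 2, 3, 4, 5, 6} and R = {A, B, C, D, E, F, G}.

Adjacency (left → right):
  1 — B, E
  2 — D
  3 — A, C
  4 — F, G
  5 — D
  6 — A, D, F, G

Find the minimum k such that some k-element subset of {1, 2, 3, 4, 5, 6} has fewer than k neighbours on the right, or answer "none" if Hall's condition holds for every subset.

Take S = {2, 5}. Its neighbourhood is {D}, so |N(S)| = 1 < |S| = 2.
No single vertex violates Hall's condition since each has at least one neighbour, so 2 is the minimum.

2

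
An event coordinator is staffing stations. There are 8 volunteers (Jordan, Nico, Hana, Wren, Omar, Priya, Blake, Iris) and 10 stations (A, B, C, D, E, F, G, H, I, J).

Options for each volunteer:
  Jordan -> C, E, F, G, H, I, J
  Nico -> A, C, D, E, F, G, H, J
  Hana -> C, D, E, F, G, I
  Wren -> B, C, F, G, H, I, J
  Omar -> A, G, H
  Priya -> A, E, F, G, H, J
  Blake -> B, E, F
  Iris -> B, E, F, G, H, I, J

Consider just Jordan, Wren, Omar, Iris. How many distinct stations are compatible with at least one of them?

The union of neighbours of {Jordan, Wren, Omar, Iris} is {A, B, C, E, F, G, H, I, J}, which has 9 elements.
Since |N(S)| = 9 ≥ |S| = 4, Hall's condition holds for this subset.

9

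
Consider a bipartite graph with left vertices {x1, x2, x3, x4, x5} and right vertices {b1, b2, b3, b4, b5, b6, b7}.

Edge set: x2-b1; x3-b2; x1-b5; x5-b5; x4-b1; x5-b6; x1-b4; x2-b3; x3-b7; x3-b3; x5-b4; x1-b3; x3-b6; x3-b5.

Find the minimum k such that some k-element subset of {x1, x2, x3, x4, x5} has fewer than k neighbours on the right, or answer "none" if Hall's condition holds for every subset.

none

A matching saturating every left vertex exists, for instance x1→b4, x2→b3, x3→b7, x4→b1, x5→b5.
By Hall's marriage theorem, this means |N(S)| ≥ |S| for every subset S, so no violating subset exists.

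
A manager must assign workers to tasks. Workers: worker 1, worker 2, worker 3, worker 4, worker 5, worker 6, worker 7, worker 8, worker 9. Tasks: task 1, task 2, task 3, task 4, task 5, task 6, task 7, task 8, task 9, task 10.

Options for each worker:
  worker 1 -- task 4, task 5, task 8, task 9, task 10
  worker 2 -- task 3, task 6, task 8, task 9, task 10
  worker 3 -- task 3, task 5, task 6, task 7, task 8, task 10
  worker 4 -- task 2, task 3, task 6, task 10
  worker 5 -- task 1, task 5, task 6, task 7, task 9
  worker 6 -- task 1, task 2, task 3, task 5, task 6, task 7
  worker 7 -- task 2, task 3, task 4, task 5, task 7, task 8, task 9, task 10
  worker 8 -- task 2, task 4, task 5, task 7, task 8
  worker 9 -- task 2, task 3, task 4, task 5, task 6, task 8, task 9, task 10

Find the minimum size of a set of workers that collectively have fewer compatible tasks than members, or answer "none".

A matching saturating every worker exists, for instance worker 1→task 5, worker 2→task 9, worker 3→task 6, worker 4→task 2, worker 5→task 7, worker 6→task 1, worker 7→task 10, worker 8→task 4, worker 9→task 8.
By Hall's marriage theorem, this means |N(S)| ≥ |S| for every subset S, so no violating subset exists.

none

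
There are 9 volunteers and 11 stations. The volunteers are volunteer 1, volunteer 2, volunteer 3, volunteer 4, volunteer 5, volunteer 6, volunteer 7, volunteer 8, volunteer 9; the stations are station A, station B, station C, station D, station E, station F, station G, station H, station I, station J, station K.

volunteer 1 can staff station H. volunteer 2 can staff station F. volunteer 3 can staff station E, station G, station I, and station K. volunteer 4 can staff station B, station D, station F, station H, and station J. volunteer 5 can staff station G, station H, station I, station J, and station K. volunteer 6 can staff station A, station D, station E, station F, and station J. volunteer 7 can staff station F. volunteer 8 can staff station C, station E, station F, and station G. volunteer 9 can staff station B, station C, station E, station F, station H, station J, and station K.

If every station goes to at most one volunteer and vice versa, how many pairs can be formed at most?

8

One maximum matching: volunteer 1–station H, volunteer 2–station F, volunteer 3–station E, volunteer 4–station B, volunteer 5–station I, volunteer 6–station J, volunteer 8–station C, volunteer 9–station K.
The set {volunteer 2, volunteer 7} has only 1 neighbour ({station F}), so by Hall's theorem at most 8 of the 9 volunteers can be matched.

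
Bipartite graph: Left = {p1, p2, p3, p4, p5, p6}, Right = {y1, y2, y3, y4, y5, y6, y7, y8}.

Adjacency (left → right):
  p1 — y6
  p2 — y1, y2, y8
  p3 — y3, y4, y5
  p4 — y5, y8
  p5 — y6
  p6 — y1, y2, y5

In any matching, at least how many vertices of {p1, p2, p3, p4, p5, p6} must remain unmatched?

1

One maximum matching: p1–y6, p2–y2, p3–y3, p4–y8, p6–y1.
The set {p1, p5} has only 1 neighbour ({y6}), so by Hall's theorem at most 5 of the 6 left vertices can be matched.
That matches 5 of the 6, leaving 1 unmatched; no matching can do better.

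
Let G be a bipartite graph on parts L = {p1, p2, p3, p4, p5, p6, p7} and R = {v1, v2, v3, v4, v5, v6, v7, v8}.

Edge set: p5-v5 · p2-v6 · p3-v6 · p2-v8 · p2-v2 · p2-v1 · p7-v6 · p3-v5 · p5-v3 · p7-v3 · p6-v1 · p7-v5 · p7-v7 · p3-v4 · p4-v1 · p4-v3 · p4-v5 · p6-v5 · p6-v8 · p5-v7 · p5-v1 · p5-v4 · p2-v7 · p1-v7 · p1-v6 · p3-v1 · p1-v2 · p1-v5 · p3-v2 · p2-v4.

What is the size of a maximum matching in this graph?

One maximum matching: p1–v7, p2–v2, p3–v1, p4–v3, p5–v4, p6–v8, p7–v6.
This saturates every left vertex, so 7 is the maximum.

7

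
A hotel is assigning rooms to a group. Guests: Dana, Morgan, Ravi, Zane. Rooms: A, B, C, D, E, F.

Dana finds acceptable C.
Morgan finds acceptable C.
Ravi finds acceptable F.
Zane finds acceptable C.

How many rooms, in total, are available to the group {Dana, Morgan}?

The union of neighbours of {Dana, Morgan} is {C}, which has 1 element.
Since |N(S)| = 1 < |S| = 2, Hall's condition fails for this subset.

1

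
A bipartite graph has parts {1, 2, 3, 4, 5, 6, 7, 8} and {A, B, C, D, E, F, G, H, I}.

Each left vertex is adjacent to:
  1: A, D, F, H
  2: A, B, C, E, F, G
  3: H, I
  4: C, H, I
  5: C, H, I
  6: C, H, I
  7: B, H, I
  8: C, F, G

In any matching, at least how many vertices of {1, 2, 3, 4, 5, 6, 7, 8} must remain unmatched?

1

One maximum matching: 1-D, 2-G, 3-I, 4-H, 5-C, 7-B, 8-F.
The set {3, 4, 5, 6} has only 3 neighbours ({C, H, I}), so by Hall's theorem at most 7 of the 8 left vertices can be matched.
That matches 7 of the 8, leaving 1 unmatched; no matching can do better.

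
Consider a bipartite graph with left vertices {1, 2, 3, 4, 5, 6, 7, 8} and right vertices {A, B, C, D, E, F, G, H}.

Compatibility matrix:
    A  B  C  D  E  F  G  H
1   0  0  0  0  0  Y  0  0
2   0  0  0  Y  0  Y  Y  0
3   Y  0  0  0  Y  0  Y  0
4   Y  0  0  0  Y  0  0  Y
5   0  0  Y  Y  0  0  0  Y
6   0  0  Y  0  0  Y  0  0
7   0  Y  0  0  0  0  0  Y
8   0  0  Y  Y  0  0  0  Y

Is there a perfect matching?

Yes

For example, pair 1-F, 2-G, 3-A, 4-E, 5-H, 6-C, 7-B, 8-D.
All 8 left vertices are covered.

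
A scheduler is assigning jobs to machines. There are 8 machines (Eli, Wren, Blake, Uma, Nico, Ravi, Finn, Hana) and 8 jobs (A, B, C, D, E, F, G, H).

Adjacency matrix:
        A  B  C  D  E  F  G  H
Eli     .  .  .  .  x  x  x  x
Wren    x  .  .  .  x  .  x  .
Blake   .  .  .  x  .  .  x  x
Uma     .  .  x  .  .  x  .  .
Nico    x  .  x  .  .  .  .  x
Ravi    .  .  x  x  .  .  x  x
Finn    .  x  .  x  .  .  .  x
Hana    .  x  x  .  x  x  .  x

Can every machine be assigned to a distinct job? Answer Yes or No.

Yes

For example, pair Eli-H, Wren-G, Blake-D, Uma-F, Nico-A, Ravi-C, Finn-B, Hana-E.
All 8 machines are covered.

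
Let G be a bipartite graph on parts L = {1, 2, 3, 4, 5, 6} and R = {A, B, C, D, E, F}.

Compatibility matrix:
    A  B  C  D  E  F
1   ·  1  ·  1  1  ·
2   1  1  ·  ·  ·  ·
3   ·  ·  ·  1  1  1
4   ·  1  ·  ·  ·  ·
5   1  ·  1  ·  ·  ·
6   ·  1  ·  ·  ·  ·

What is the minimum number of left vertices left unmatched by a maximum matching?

1

For example, pair 1-E, 2-A, 3-D, 4-B, 5-C.
The set {4, 6} has only 1 neighbour ({B}), so by Hall's theorem at most 5 of the 6 left vertices can be matched.
That matches 5 of the 6, leaving 1 unmatched; no matching can do better.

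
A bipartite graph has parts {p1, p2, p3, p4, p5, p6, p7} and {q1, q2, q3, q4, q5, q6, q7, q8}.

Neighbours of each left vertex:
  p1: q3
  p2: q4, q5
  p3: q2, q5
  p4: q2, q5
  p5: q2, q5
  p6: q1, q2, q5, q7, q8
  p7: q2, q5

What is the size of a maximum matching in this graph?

One maximum matching: p1-q3, p2-q4, p3-q5, p4-q2, p6-q7.
The set {p3, p4, p5, p7} has only 2 neighbours ({q2, q5}), so by Hall's theorem at most 5 of the 7 left vertices can be matched.

5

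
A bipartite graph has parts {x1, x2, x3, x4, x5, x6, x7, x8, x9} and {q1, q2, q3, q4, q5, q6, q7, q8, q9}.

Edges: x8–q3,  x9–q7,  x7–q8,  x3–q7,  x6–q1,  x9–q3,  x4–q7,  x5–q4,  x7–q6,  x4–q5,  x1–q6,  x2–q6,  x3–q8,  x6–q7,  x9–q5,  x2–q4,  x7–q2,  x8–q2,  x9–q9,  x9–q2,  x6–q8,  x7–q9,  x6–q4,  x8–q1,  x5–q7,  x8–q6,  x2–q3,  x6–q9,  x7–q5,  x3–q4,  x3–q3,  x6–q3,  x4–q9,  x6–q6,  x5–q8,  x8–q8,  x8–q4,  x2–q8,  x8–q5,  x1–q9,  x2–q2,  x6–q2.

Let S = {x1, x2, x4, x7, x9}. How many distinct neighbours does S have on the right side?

The union of neighbours of {x1, x2, x4, x7, x9} is {q2, q3, q4, q5, q6, q7, q8, q9}, which has 8 elements.
Since |N(S)| = 8 ≥ |S| = 5, Hall's condition holds for this subset.

8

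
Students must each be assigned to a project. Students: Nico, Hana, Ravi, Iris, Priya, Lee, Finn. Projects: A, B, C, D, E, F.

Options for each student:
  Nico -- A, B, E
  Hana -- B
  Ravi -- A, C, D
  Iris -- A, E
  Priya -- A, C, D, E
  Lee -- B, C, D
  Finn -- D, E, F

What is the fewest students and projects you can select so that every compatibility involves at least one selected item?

6

{Finn, A, B, C, D, E} is a vertex cover of size 6: every edge has an endpoint in this set.
No smaller cover exists because Nico–A, Hana–B, Ravi–D, Iris–E, Priya–C, Finn–F is a matching of size 6, and a cover must include an endpoint of each of these disjoint edges (König's theorem).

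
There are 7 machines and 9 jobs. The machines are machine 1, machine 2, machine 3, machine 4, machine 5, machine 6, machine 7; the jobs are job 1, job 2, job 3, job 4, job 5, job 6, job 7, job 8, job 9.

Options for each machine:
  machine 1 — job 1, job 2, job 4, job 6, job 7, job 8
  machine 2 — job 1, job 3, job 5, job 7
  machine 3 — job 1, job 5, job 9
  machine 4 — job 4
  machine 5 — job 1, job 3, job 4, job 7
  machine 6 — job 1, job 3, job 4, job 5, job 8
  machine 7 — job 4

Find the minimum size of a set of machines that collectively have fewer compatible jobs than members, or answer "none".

Take S = {machine 4, machine 7}. Its neighbourhood is {job 4}, so |N(S)| = 1 < |S| = 2.
No single vertex violates Hall's condition since each has at least one neighbour, so 2 is the minimum.

2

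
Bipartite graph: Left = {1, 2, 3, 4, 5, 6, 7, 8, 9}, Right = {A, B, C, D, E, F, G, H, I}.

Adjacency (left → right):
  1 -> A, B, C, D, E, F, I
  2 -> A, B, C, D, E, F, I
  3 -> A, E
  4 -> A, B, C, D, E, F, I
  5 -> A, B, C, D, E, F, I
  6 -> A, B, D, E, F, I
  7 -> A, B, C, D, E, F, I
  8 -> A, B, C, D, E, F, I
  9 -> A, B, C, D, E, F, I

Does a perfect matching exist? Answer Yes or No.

The set {1, 2, 3, 4, 5, 6, 7, 8, 9} has only 7 neighbours ({A, B, C, D, E, F, I}), so by Hall's theorem at most 7 of the 9 left vertices can be matched.
Hence no matching covers every left vertex.

No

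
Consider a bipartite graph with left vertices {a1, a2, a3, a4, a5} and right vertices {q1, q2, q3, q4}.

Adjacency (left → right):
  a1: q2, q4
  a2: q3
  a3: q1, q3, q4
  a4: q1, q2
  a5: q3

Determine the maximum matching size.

4

One maximum matching: a1-q4, a2-q3, a3-q1, a4-q2.
The set {a2, a5} has only 1 neighbour ({q3}), so by Hall's theorem at most 4 of the 5 left vertices can be matched.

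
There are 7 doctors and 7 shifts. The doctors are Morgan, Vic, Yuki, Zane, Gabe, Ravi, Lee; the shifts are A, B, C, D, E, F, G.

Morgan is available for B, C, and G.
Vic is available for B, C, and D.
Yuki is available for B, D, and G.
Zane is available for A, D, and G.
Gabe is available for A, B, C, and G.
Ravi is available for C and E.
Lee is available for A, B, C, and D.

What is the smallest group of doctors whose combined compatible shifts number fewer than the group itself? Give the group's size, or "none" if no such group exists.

6

Take S = {Morgan, Vic, Yuki, Zane, Gabe, Lee}. Its neighbourhood is {A, B, C, D, G}, so |N(S)| = 5 < |S| = 6.
Every subset of size less than 6 has at least as many neighbours as members, so 6 is the minimum.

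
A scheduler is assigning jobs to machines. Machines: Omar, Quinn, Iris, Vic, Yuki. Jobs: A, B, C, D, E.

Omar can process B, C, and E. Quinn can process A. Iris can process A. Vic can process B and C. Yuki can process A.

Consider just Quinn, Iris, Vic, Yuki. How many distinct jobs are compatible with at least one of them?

3

The union of neighbours of {Quinn, Iris, Vic, Yuki} is {A, B, C}, which has 3 elements.
Since |N(S)| = 3 < |S| = 4, Hall's condition fails for this subset.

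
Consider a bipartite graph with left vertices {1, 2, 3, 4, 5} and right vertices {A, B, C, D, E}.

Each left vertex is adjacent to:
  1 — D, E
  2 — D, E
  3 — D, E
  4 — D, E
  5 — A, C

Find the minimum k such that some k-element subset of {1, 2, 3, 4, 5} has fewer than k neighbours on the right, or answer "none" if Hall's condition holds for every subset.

Take S = {1, 2, 3}. Its neighbourhood is {D, E}, so |N(S)| = 2 < |S| = 3.
Every subset of size less than 3 has at least as many neighbours as members, so 3 is the minimum.

3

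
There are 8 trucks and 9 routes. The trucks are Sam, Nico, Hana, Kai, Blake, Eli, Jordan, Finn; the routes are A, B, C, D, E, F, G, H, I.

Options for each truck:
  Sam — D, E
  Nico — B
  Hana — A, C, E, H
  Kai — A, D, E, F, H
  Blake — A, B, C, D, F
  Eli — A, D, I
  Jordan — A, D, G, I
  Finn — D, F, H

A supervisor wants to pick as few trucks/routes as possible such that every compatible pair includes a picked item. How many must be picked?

8

{Sam, Nico, Hana, Kai, Blake, Eli, Jordan, Finn} is a vertex cover of size 8: every edge has an endpoint in this set.
No smaller cover exists because Sam–D, Nico–B, Hana–C, Kai–E, Blake–A, Eli–I, Jordan–G, Finn–F is a matching of size 8, and a cover must include an endpoint of each of these disjoint edges (König's theorem).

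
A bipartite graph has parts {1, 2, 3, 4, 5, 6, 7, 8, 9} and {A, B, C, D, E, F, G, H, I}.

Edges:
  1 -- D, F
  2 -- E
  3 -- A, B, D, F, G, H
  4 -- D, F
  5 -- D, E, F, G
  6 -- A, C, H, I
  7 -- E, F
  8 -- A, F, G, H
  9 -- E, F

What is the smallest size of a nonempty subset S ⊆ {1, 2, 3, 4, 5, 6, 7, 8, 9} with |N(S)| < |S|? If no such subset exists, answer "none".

3

Take S = {2, 7, 9}. Its neighbourhood is {E, F}, so |N(S)| = 2 < |S| = 3.
Every subset of size less than 3 has at least as many neighbours as members, so 3 is the minimum.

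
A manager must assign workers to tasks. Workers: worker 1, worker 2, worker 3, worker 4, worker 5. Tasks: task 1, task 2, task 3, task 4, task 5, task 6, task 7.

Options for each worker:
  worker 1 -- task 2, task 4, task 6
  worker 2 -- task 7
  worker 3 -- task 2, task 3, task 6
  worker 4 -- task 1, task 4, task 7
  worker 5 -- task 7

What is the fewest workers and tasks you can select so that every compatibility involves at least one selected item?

A maximum matching has 4 edges (e.g. worker 1–task 6, worker 2–task 7, worker 3–task 2, worker 4–task 1).
By König's theorem the minimum vertex cover has the same size. One such cover is {worker 1, worker 3, worker 4, task 7}.

4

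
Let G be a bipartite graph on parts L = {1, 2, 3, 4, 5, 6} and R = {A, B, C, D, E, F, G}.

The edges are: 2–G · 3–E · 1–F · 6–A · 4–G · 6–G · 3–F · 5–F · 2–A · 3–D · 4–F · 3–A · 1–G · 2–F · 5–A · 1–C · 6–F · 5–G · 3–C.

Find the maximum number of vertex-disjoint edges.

5

One maximum matching: 1-C, 2-A, 3-E, 4-G, 5-F.
The set {2, 4, 5, 6} has only 3 neighbours ({A, F, G}), so by Hall's theorem at most 5 of the 6 left vertices can be matched.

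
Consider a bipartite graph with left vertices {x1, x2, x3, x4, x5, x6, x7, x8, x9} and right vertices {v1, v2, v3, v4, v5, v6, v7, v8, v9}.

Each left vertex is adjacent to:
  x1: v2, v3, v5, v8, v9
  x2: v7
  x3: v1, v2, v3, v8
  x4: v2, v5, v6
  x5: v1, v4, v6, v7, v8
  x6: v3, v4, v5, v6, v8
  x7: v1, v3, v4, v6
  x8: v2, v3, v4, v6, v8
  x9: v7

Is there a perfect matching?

No

The set {x2, x9} has only 1 neighbour ({v7}), so by Hall's theorem at most 8 of the 9 left vertices can be matched.
Hence no matching covers every left vertex.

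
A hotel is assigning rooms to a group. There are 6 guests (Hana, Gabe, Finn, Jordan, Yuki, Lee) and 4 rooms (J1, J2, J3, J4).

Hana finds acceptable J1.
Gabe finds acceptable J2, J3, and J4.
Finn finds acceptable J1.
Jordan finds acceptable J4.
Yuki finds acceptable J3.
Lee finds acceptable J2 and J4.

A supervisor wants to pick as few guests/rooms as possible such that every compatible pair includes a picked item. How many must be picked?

4

The 4 edges Hana–J1, Gabe–J2, Jordan–J4, Yuki–J3 form a matching, so any vertex cover needs at least 4 vertices (one per matched edge).
Conversely {J1, J2, J3, J4} meets every edge and has exactly 4 vertices, so 4 is optimal.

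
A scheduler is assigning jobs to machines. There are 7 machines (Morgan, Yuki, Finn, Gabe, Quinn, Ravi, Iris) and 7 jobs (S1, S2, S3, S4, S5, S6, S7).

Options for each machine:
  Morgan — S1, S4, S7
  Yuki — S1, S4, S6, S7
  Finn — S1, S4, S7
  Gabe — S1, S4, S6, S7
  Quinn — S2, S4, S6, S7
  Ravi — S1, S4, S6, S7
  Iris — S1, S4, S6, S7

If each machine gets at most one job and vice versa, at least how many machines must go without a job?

2

A valid assignment of size 5: Morgan–S1, Yuki–S6, Finn–S7, Gabe–S4, Quinn–S2.
The set {Morgan, Yuki, Finn, Gabe, Ravi, Iris} has only 4 neighbours ({S1, S4, S6, S7}), so by Hall's theorem at most 5 of the 7 machines can be matched.
That matches 5 of the 7, leaving 2 unmatched; no matching can do better.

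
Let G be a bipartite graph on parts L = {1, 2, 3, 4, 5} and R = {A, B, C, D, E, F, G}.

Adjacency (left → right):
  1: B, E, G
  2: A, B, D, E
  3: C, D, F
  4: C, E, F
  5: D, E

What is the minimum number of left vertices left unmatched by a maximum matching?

0

For example, pair 1-B, 2-D, 3-F, 4-C, 5-E.
This saturates every left vertex, so 5 is the maximum.
That matches 5 of the 5, leaving 0 unmatched; no matching can do better.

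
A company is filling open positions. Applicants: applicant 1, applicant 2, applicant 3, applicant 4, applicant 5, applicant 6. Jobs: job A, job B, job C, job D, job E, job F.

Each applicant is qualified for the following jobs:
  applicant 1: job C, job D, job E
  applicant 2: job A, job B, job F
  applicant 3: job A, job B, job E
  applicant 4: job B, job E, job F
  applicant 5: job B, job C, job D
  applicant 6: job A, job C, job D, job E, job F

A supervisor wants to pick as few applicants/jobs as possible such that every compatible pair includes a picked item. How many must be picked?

6

The 6 edges applicant 1–job D, applicant 2–job A, applicant 3–job E, applicant 4–job B, applicant 5–job C, applicant 6–job F form a matching, so any vertex cover needs at least 6 vertices (one per matched edge).
Conversely {applicant 1, applicant 2, applicant 3, applicant 4, applicant 5, applicant 6} meets every edge and has exactly 6 vertices, so 6 is optimal.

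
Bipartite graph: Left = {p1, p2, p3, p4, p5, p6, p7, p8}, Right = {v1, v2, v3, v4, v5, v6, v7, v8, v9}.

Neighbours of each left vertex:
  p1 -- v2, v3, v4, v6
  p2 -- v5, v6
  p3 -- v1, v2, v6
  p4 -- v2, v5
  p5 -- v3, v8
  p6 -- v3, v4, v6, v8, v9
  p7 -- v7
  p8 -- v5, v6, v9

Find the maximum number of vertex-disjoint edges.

A valid assignment of size 8: p1→v4, p2→v5, p3→v1, p4→v2, p5→v3, p6→v8, p7→v7, p8→v6.
This saturates every left vertex, so 8 is the maximum.

8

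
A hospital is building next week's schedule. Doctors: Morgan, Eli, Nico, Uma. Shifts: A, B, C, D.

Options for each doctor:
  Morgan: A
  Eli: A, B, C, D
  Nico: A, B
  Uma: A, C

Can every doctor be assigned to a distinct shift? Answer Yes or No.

For example, pair Morgan→A, Eli→D, Nico→B, Uma→C.
All 4 doctors are covered.

Yes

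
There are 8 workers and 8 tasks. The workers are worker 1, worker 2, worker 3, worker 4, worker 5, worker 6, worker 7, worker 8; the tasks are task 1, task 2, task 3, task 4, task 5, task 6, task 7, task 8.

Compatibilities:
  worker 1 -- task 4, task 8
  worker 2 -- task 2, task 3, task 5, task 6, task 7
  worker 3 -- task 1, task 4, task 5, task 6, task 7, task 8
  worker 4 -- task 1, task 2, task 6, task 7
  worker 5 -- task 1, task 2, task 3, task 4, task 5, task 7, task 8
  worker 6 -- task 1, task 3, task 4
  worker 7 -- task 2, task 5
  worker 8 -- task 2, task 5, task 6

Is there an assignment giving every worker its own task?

One maximum matching: worker 1-task 4, worker 2-task 7, worker 3-task 6, worker 4-task 1, worker 5-task 8, worker 6-task 3, worker 7-task 5, worker 8-task 2.
All 8 workers are covered.

Yes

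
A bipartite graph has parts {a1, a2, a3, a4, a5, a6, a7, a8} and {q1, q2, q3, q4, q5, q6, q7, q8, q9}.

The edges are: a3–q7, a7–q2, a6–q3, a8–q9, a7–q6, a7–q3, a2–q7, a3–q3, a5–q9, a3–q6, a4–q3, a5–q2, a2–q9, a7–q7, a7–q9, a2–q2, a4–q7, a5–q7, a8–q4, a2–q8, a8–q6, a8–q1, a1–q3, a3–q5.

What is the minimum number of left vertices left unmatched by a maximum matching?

1

For example, pair a1-q3, a2-q8, a3-q5, a4-q7, a5-q2, a7-q9, a8-q6.
The set {a1, a6} has only 1 neighbour ({q3}), so by Hall's theorem at most 7 of the 8 left vertices can be matched.
That matches 7 of the 8, leaving 1 unmatched; no matching can do better.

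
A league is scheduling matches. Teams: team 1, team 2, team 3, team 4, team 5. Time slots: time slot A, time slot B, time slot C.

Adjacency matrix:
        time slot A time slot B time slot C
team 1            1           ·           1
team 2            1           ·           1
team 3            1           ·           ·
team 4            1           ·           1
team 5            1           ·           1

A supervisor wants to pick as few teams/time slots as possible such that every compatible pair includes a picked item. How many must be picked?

The 2 edges team 1–time slot C, team 2–time slot A form a matching, so any vertex cover needs at least 2 vertices (one per matched edge).
Conversely {time slot A, time slot C} meets every edge and has exactly 2 vertices, so 2 is optimal.

2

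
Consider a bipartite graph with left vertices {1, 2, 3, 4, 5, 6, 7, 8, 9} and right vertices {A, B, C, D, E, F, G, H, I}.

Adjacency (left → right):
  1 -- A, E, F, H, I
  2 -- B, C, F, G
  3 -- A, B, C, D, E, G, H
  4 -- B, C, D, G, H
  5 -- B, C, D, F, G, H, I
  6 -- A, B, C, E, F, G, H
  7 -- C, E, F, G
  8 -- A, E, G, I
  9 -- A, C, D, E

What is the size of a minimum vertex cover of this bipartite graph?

9

A maximum matching has 9 edges (e.g. 1–A, 2–F, 3–G, 4–D, 5–B, 6–H, 7–C, 8–I, 9–E).
By König's theorem the minimum vertex cover has the same size. One such cover is {1, 2, 3, 4, 5, 6, 7, 8, 9}.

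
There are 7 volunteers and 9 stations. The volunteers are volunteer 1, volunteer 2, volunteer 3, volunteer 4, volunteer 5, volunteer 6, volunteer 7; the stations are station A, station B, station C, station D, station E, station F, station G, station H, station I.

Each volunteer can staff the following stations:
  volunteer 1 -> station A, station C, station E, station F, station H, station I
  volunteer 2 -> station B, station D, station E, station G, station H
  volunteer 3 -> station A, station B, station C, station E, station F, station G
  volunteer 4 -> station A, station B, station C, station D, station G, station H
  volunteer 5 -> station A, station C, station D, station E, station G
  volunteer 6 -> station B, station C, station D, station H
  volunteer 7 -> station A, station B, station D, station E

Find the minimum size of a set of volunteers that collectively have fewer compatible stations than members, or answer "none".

none

A matching saturating every volunteer exists, for instance volunteer 1→station I, volunteer 2→station H, volunteer 3→station F, volunteer 4→station C, volunteer 5→station G, volunteer 6→station B, volunteer 7→station A.
By Hall's marriage theorem, this means |N(S)| ≥ |S| for every subset S, so no violating subset exists.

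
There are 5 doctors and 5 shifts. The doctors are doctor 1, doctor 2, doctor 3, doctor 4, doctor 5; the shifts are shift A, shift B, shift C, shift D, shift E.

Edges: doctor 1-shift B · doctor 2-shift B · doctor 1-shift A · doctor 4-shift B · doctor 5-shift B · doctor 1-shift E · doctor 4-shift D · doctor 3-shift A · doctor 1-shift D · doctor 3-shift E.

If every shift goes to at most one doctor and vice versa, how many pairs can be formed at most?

4

One maximum matching: doctor 1-shift A, doctor 2-shift B, doctor 3-shift E, doctor 4-shift D.
The set {doctor 2, doctor 5} has only 1 neighbour ({shift B}), so by Hall's theorem at most 4 of the 5 doctors can be matched.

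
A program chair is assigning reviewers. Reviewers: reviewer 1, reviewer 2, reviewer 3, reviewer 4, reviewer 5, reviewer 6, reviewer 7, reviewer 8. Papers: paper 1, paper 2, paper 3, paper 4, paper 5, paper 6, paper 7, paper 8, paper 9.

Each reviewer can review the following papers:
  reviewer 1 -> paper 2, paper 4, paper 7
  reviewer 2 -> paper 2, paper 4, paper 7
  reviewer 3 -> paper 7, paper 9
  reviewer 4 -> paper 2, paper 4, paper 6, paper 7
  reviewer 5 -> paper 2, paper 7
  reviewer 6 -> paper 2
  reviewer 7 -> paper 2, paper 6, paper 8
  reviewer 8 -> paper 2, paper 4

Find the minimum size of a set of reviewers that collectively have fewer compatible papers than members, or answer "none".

Take S = {reviewer 1, reviewer 2, reviewer 5, reviewer 6}. Its neighbourhood is {paper 2, paper 4, paper 7}, so |N(S)| = 3 < |S| = 4.
Every subset of size less than 4 has at least as many neighbours as members, so 4 is the minimum.

4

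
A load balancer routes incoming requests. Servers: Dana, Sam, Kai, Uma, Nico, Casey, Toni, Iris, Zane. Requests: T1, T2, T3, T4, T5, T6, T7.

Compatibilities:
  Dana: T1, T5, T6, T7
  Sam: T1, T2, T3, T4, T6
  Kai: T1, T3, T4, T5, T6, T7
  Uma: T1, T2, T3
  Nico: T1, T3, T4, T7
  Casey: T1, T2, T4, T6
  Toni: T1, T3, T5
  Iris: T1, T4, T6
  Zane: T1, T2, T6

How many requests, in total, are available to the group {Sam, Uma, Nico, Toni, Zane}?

7

The union of neighbours of {Sam, Uma, Nico, Toni, Zane} is {T1, T2, T3, T4, T5, T6, T7}, which has 7 elements.
Since |N(S)| = 7 ≥ |S| = 5, Hall's condition holds for this subset.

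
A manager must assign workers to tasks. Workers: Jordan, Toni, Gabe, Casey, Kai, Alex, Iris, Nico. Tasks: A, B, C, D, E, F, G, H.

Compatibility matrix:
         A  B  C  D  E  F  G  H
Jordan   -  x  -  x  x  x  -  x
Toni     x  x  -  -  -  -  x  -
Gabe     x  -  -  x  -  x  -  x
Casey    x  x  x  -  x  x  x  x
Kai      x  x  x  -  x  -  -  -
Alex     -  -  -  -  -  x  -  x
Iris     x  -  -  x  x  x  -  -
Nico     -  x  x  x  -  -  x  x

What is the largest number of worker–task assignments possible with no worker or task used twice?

8

For example, pair Jordan–H, Toni–B, Gabe–A, Casey–C, Kai–E, Alex–F, Iris–D, Nico–G.
This saturates every worker, so 8 is the maximum.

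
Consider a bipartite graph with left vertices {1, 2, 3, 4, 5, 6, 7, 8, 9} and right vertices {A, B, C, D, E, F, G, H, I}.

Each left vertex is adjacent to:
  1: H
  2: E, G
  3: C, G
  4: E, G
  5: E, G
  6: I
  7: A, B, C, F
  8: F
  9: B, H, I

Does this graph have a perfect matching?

The set {2, 4, 5} has only 2 neighbours ({E, G}), so by Hall's theorem at most 8 of the 9 left vertices can be matched.
Hence no matching covers every left vertex.

No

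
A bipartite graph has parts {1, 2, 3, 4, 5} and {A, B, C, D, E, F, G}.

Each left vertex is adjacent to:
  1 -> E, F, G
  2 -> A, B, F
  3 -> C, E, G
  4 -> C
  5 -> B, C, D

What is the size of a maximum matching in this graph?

A valid assignment of size 5: 1–G, 2–F, 3–E, 4–C, 5–B.
This saturates every left vertex, so 5 is the maximum.

5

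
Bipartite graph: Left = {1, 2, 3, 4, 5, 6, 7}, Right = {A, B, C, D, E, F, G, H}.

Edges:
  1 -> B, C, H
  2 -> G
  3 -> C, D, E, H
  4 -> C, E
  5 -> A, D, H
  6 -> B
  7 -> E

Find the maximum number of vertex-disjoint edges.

7

One maximum matching: 1-H, 2-G, 3-D, 4-C, 5-A, 6-B, 7-E.
This saturates every left vertex, so 7 is the maximum.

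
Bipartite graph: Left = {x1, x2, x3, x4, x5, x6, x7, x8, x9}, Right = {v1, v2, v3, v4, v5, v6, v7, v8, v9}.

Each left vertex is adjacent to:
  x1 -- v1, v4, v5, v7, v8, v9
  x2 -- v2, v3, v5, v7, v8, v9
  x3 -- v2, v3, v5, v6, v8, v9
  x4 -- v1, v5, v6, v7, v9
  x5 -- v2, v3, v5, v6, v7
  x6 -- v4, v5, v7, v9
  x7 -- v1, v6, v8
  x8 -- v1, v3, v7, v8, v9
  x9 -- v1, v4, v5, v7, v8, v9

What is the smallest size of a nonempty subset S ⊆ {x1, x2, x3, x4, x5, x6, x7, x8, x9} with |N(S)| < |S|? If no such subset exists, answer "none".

none

A matching saturating every left vertex exists, for instance x1→v4, x2→v8, x3→v2, x4→v5, x5→v3, x6→v7, x7→v6, x8→v9, x9→v1.
By Hall's marriage theorem, this means |N(S)| ≥ |S| for every subset S, so no violating subset exists.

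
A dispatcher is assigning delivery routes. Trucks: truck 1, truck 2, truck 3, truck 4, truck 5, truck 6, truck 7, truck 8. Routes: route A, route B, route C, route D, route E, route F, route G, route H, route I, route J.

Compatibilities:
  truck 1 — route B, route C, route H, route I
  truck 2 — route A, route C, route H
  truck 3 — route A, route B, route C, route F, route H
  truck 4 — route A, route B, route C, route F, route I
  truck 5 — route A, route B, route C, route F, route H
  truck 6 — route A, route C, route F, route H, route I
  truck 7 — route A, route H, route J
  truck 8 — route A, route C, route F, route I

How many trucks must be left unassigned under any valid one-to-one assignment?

1

A valid assignment of size 7: truck 1–route I, truck 2–route A, truck 3–route B, truck 4–route F, truck 5–route C, truck 6–route H, truck 7–route J.
The set {truck 1, truck 2, truck 3, truck 4, truck 5, truck 6, truck 8} has only 6 neighbours ({route A, route B, route C, route F, route H, route I}), so by Hall's theorem at most 7 of the 8 trucks can be matched.
That matches 7 of the 8, leaving 1 unmatched; no matching can do better.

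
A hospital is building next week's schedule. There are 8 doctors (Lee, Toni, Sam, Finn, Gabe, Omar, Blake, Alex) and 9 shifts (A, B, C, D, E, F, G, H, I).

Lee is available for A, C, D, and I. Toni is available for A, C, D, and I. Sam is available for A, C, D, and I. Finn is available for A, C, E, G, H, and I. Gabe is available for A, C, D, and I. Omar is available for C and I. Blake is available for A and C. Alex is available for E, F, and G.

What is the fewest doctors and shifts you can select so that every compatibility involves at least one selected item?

A maximum matching has 6 edges (e.g. Lee–I, Toni–C, Sam–A, Finn–G, Gabe–D, Alex–E).
By König's theorem the minimum vertex cover has the same size. One such cover is {Finn, Alex, A, C, D, I}.

6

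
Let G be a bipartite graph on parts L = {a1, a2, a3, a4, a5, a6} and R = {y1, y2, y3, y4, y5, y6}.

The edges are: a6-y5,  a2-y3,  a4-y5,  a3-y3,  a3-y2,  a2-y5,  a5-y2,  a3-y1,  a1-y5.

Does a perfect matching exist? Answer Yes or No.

The set {a1, a4, a6} has only 1 neighbour ({y5}), so by Hall's theorem at most 4 of the 6 left vertices can be matched.
Hence no matching covers every left vertex.

No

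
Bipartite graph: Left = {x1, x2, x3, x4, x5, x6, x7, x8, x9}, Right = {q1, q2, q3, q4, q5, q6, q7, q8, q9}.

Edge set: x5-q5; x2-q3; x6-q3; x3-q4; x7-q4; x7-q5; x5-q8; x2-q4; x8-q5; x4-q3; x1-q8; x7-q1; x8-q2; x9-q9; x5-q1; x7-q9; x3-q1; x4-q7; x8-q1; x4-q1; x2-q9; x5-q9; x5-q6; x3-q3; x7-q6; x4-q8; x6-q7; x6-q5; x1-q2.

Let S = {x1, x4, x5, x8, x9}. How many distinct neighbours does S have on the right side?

8

The union of neighbours of {x1, x4, x5, x8, x9} is {q1, q2, q3, q5, q6, q7, q8, q9}, which has 8 elements.
Since |N(S)| = 8 ≥ |S| = 5, Hall's condition holds for this subset.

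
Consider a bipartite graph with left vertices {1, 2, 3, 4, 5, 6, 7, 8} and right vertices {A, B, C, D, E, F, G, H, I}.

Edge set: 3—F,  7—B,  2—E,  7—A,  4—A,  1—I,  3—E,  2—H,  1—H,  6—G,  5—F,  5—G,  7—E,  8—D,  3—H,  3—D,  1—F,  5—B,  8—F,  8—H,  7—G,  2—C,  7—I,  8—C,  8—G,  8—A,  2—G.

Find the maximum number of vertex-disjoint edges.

A valid assignment of size 8: 1→I, 2→C, 3→E, 4→A, 5→F, 6→G, 7→B, 8→H.
All 8 left vertices are matched, so no larger matching exists.

8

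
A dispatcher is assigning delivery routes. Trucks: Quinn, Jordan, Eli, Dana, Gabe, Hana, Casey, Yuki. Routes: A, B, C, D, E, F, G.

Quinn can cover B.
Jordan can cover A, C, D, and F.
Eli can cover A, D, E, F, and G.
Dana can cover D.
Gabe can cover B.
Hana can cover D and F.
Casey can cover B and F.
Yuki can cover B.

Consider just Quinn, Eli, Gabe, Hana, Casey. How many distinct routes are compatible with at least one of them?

The union of neighbours of {Quinn, Eli, Gabe, Hana, Casey} is {A, B, D, E, F, G}, which has 6 elements.
Since |N(S)| = 6 ≥ |S| = 5, Hall's condition holds for this subset.

6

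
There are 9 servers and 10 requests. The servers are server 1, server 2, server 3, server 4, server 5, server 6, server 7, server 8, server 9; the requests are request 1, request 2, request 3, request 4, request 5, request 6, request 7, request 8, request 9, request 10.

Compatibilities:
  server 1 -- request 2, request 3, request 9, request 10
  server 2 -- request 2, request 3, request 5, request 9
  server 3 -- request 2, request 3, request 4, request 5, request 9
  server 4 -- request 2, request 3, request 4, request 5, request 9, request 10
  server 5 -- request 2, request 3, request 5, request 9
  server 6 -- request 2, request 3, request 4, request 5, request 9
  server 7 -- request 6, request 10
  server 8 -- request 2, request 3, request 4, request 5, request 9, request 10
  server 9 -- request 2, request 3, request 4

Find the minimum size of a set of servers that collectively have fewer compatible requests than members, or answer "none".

Take S = {server 1, server 2, server 3, server 4, server 5, server 6, server 8}. Its neighbourhood is {request 2, request 3, request 4, request 5, request 9, request 10}, so |N(S)| = 6 < |S| = 7.
Every subset of size less than 7 has at least as many neighbours as members, so 7 is the minimum.

7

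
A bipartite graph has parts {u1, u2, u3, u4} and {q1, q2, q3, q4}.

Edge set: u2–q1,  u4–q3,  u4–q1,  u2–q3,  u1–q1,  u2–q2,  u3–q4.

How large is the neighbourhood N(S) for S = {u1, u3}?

2

The union of neighbours of {u1, u3} is {q1, q4}, which has 2 elements.
Since |N(S)| = 2 ≥ |S| = 2, Hall's condition holds for this subset.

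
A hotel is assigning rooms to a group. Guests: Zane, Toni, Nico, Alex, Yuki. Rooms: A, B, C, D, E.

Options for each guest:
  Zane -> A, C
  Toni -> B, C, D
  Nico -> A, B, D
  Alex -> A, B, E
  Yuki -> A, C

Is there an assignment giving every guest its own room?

Yes

For example, pair Zane→A, Toni→B, Nico→D, Alex→E, Yuki→C.
All 5 guests are covered.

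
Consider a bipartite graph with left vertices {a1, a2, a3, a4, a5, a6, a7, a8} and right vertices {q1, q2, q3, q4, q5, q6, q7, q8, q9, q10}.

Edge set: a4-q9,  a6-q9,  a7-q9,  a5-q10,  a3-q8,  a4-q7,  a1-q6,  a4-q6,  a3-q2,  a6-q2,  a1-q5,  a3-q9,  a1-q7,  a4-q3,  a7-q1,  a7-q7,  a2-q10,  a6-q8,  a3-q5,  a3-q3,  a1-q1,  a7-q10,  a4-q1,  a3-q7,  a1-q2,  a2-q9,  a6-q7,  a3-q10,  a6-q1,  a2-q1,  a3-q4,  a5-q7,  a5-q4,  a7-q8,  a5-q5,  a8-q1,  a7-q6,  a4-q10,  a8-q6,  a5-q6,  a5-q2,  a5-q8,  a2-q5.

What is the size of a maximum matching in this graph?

For example, pair a1-q2, a2-q5, a3-q9, a4-q3, a5-q4, a6-q1, a7-q7, a8-q6.
This saturates every left vertex, so 8 is the maximum.

8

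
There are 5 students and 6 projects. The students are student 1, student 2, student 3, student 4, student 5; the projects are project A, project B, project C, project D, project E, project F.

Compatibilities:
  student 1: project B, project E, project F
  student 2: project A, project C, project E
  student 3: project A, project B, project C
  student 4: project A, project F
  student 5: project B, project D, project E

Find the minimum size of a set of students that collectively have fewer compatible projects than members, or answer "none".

A matching saturating every student exists, for instance student 1→project B, student 2→project C, student 3→project A, student 4→project F, student 5→project E.
By Hall's marriage theorem, this means |N(S)| ≥ |S| for every subset S, so no violating subset exists.

none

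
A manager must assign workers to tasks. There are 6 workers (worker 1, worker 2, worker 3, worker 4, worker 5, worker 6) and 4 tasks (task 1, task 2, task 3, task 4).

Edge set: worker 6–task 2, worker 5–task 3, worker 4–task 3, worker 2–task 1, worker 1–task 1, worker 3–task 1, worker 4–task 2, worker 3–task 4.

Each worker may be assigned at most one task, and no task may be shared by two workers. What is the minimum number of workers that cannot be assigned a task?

A valid assignment of size 4: worker 1-task 1, worker 3-task 4, worker 4-task 2, worker 5-task 3.
The set {worker 1, worker 2, worker 4, worker 5, worker 6} has only 3 neighbours ({task 1, task 2, task 3}), so by Hall's theorem at most 4 of the 6 workers can be matched.
That matches 4 of the 6, leaving 2 unmatched; no matching can do better.

2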